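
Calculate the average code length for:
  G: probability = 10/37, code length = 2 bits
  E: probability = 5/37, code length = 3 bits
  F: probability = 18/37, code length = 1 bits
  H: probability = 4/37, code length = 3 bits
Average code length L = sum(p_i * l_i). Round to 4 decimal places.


Weighted contributions p_i * l_i:
  G: (10/37) * 2 = 20/37
  E: (5/37) * 3 = 15/37
  F: (18/37) * 1 = 18/37
  H: (4/37) * 3 = 12/37
Sum = (20 + 15 + 18 + 12)/37 = 65/37

L = 65/37 = 1.7568 bits/symbol


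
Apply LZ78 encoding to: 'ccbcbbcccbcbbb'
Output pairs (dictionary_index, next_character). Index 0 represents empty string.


LZ78 encoding steps:
Dictionary: {0: ''}
Step 1: w='' (idx 0), next='c' -> output (0, 'c'), add 'c' as idx 1
Step 2: w='c' (idx 1), next='b' -> output (1, 'b'), add 'cb' as idx 2
Step 3: w='cb' (idx 2), next='b' -> output (2, 'b'), add 'cbb' as idx 3
Step 4: w='c' (idx 1), next='c' -> output (1, 'c'), add 'cc' as idx 4
Step 5: w='cb' (idx 2), next='c' -> output (2, 'c'), add 'cbc' as idx 5
Step 6: w='' (idx 0), next='b' -> output (0, 'b'), add 'b' as idx 6
Step 7: w='b' (idx 6), next='b' -> output (6, 'b'), add 'bb' as idx 7


Encoded: [(0, 'c'), (1, 'b'), (2, 'b'), (1, 'c'), (2, 'c'), (0, 'b'), (6, 'b')]


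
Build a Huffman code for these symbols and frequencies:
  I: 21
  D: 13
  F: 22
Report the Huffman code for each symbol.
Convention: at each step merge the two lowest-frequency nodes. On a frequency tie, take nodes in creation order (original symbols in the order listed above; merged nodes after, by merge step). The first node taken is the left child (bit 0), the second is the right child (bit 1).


Huffman tree construction:
Step 1: Merge D(13) + I(21) = 34
Step 2: Merge F(22) + (D+I)(34) = 56
Read each symbol's code off the tree from the root (left child = 0, right child = 1).

Codes:
  I: 11 (length 2)
  D: 10 (length 2)
  F: 0 (length 1)
Average code length: 90/56 = 1.6071 bits/symbol


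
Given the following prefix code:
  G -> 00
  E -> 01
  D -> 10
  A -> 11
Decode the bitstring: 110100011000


Decoding step by step:
Bits 11 -> A
Bits 01 -> E
Bits 00 -> G
Bits 01 -> E
Bits 10 -> D
Bits 00 -> G


Decoded message: AEGEDG


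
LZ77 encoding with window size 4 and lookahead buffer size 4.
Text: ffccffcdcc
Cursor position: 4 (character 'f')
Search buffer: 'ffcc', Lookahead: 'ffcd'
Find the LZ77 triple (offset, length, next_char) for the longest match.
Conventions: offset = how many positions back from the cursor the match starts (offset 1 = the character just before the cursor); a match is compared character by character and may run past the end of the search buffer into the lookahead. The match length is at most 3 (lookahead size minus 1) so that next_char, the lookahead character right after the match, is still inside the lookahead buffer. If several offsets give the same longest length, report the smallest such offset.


Try each offset into the search buffer:
  offset=1 (pos 3, char 'c'): match length 0
  offset=2 (pos 2, char 'c'): match length 0
  offset=3 (pos 1, char 'f'): match length 1
  offset=4 (pos 0, char 'f'): match length 3
Longest match has length 3 at offset 4.
next_char = character at position 4 + 3 = 7 -> 'd'

Best match: offset=4, length=3 (matching 'ffc' starting at position 0)
LZ77 triple: (4, 3, 'd')


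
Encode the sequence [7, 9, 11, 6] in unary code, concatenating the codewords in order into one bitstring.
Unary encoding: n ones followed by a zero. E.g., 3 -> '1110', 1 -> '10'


Encode each number as n ones followed by a terminating 0:
  7 -> 11111110 (8 bits)
  9 -> 1111111110 (10 bits)
  11 -> 111111111110 (12 bits)
  6 -> 1111110 (7 bits)
Total length = 8 + 10 + 12 + 7 = 37 bits.

Unary([7, 9, 11, 6]) = 1111111011111111101111111111101111110 (37 bits)


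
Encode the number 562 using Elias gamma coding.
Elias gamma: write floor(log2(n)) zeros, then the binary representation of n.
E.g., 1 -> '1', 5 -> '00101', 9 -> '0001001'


num_bits = floor(log2(562)) + 1 = 10
leading_zeros = num_bits - 1 = 9
binary(562) = 1000110010

Elias gamma(562) = '000000000' + '1000110010' = 0000000001000110010 (19 bits)


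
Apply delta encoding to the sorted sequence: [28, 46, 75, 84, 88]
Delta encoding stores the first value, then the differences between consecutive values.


First value: 28
Deltas:
  46 - 28 = 18
  75 - 46 = 29
  84 - 75 = 9
  88 - 84 = 4


Delta encoded: [28, 18, 29, 9, 4]


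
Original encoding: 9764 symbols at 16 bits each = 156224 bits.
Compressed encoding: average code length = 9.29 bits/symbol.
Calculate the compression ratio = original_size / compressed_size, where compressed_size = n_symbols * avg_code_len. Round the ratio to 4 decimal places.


original_size = n_symbols * orig_bits = 9764 * 16 = 156224 bits
compressed_size = n_symbols * avg_code_len = 9764 * 9.29 = 90707.56 bits
ratio = original_size / compressed_size = 156224 / 90707.56 = 1.7223

Compression ratio = 1.7223


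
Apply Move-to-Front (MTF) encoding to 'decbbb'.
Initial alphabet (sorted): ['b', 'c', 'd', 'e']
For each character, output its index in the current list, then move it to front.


MTF encoding:
'd': index 2 in ['b', 'c', 'd', 'e'] -> ['d', 'b', 'c', 'e']
'e': index 3 in ['d', 'b', 'c', 'e'] -> ['e', 'd', 'b', 'c']
'c': index 3 in ['e', 'd', 'b', 'c'] -> ['c', 'e', 'd', 'b']
'b': index 3 in ['c', 'e', 'd', 'b'] -> ['b', 'c', 'e', 'd']
'b': index 0 in ['b', 'c', 'e', 'd'] -> ['b', 'c', 'e', 'd']
'b': index 0 in ['b', 'c', 'e', 'd'] -> ['b', 'c', 'e', 'd']


Output: [2, 3, 3, 3, 0, 0]


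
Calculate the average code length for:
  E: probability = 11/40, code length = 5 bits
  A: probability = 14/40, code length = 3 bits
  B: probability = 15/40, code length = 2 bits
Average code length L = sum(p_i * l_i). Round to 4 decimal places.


Weighted contributions p_i * l_i:
  E: (11/40) * 5 = 55/40
  A: (14/40) * 3 = 42/40
  B: (15/40) * 2 = 30/40
Sum = (55 + 42 + 30)/40 = 127/40

L = 127/40 = 3.1750 bits/symbol


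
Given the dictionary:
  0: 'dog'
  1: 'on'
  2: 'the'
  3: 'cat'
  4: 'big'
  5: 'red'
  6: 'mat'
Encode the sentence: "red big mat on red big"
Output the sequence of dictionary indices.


Look up each word in the dictionary:
  'red' -> 5
  'big' -> 4
  'mat' -> 6
  'on' -> 1
  'red' -> 5
  'big' -> 4

Encoded: [5, 4, 6, 1, 5, 4]


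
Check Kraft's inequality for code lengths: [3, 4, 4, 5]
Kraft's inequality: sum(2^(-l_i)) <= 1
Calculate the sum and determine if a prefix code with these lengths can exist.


Sum = 2^(-3) + 2^(-4) + 2^(-4) + 2^(-5)
    = 0.125 + 0.0625 + 0.0625 + 0.03125
    = 9/32 = 0.28125
Since 0.28125 <= 1, Kraft's inequality IS satisfied.
A prefix code with these lengths CAN exist.

Kraft sum = 0.28125. Satisfied.


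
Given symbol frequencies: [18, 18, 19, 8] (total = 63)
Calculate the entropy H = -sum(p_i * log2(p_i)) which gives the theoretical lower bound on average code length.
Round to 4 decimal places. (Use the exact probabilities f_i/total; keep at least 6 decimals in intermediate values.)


Per-symbol terms -p_i * log2(p_i) with p_i = f_i/63:
  p = 18/63 = 0.285714: log2(p) = -1.807355, -p*log2(p) = 0.516387
  p = 18/63 = 0.285714: log2(p) = -1.807355, -p*log2(p) = 0.516387
  p = 19/63 = 0.301587: log2(p) = -1.729352, -p*log2(p) = 0.521551
  p = 8/63 = 0.126984: log2(p) = -2.977280, -p*log2(p) = 0.378067
H = 0.516387 + 0.516387 + 0.521551 + 0.378067 = 1.932392

H = 1.9324 bits/symbol


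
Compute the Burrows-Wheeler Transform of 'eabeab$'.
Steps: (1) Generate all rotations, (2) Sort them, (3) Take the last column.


Rotations (sorted):
  0: $eabeab -> last char: b
  1: ab$eabe -> last char: e
  2: abeab$e -> last char: e
  3: b$eabea -> last char: a
  4: beab$ea -> last char: a
  5: eab$eab -> last char: b
  6: eabeab$ -> last char: $


BWT = beeaab$


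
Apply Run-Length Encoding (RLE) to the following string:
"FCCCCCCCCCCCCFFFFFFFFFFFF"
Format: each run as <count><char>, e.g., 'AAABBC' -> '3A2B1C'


Scanning runs left to right:
  i=0: run of 'F' x 1 -> '1F'
  i=1: run of 'C' x 12 -> '12C'
  i=13: run of 'F' x 12 -> '12F'

RLE = 1F12C12F


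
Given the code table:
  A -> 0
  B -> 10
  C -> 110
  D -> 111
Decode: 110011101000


Decoding:
110 -> C
0 -> A
111 -> D
0 -> A
10 -> B
0 -> A
0 -> A


Result: CADABAA


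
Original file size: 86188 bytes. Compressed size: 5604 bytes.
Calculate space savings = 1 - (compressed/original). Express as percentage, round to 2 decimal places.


ratio = compressed/original = 5604/86188 = 0.065021
savings = 1 - ratio = 1 - 0.065021 = 0.934979
as a percentage: 0.934979 * 100 = 93.5%

Space savings = 1 - 5604/86188 = 93.5%


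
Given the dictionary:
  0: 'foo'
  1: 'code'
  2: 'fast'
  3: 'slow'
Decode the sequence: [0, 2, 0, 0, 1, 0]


Look up each index in the dictionary:
  0 -> 'foo'
  2 -> 'fast'
  0 -> 'foo'
  0 -> 'foo'
  1 -> 'code'
  0 -> 'foo'

Decoded: "foo fast foo foo code foo"


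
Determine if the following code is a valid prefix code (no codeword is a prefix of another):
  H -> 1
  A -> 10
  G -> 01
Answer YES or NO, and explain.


Checking each pair (does one codeword prefix another?):
  H='1' vs A='10': prefix -- VIOLATION

NO -- this is NOT a valid prefix code. H (1) is a prefix of A (10).


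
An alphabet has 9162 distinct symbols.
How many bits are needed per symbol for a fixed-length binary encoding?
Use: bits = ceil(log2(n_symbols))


log2(9162) = 13.1614
Bracket: 2^13 = 8192 < 9162 <= 2^14 = 16384
So ceil(log2(9162)) = 14

bits = ceil(log2(9162)) = ceil(13.1614) = 14 bits


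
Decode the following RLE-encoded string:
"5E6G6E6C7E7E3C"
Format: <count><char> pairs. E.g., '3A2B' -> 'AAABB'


Expanding each <count><char> pair:
  5E -> 'EEEEE'
  6G -> 'GGGGGG'
  6E -> 'EEEEEE'
  6C -> 'CCCCCC'
  7E -> 'EEEEEEE'
  7E -> 'EEEEEEE'
  3C -> 'CCC'

Decoded = EEEEEGGGGGGEEEEEECCCCCCEEEEEEEEEEEEEECCC


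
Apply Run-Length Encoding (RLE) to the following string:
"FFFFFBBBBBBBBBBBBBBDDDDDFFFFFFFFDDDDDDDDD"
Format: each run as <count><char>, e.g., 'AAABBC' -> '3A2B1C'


Scanning runs left to right:
  i=0: run of 'F' x 5 -> '5F'
  i=5: run of 'B' x 14 -> '14B'
  i=19: run of 'D' x 5 -> '5D'
  i=24: run of 'F' x 8 -> '8F'
  i=32: run of 'D' x 9 -> '9D'

RLE = 5F14B5D8F9D


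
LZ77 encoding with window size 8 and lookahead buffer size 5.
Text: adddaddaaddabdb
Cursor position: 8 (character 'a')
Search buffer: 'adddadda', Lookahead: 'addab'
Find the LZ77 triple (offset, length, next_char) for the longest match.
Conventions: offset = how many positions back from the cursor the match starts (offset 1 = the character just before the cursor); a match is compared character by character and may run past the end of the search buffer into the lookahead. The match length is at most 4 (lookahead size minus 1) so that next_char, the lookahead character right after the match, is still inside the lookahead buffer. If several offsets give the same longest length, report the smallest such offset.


Try each offset into the search buffer:
  offset=1 (pos 7, char 'a'): match length 1
  offset=2 (pos 6, char 'd'): match length 0
  offset=3 (pos 5, char 'd'): match length 0
  offset=4 (pos 4, char 'a'): match length 4
  offset=5 (pos 3, char 'd'): match length 0
  offset=6 (pos 2, char 'd'): match length 0
  offset=7 (pos 1, char 'd'): match length 0
  offset=8 (pos 0, char 'a'): match length 3
Longest match has length 4 at offset 4.
next_char = character at position 8 + 4 = 12 -> 'b'

Best match: offset=4, length=4 (matching 'adda' starting at position 4)
LZ77 triple: (4, 4, 'b')


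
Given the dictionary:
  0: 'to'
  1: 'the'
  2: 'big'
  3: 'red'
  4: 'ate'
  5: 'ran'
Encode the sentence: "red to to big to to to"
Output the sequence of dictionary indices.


Look up each word in the dictionary:
  'red' -> 3
  'to' -> 0
  'to' -> 0
  'big' -> 2
  'to' -> 0
  'to' -> 0
  'to' -> 0

Encoded: [3, 0, 0, 2, 0, 0, 0]


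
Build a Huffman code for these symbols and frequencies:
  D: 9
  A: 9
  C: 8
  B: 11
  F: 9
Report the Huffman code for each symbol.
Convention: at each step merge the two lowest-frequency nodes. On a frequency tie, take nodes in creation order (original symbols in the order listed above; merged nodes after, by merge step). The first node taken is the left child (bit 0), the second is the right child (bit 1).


Huffman tree construction:
Step 1: Merge C(8) + D(9) = 17
Step 2: Merge A(9) + F(9) = 18
Step 3: Merge B(11) + (C+D)(17) = 28
Step 4: Merge (A+F)(18) + (B+(C+D))(28) = 46
Read each symbol's code off the tree from the root (left child = 0, right child = 1).

Codes:
  D: 111 (length 3)
  A: 00 (length 2)
  C: 110 (length 3)
  B: 10 (length 2)
  F: 01 (length 2)
Average code length: 109/46 = 2.3696 bits/symbol


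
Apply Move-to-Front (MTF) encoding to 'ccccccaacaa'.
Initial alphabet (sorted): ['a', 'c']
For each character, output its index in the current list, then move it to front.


MTF encoding:
'c': index 1 in ['a', 'c'] -> ['c', 'a']
'c': index 0 in ['c', 'a'] -> ['c', 'a']
'c': index 0 in ['c', 'a'] -> ['c', 'a']
'c': index 0 in ['c', 'a'] -> ['c', 'a']
'c': index 0 in ['c', 'a'] -> ['c', 'a']
'c': index 0 in ['c', 'a'] -> ['c', 'a']
'a': index 1 in ['c', 'a'] -> ['a', 'c']
'a': index 0 in ['a', 'c'] -> ['a', 'c']
'c': index 1 in ['a', 'c'] -> ['c', 'a']
'a': index 1 in ['c', 'a'] -> ['a', 'c']
'a': index 0 in ['a', 'c'] -> ['a', 'c']


Output: [1, 0, 0, 0, 0, 0, 1, 0, 1, 1, 0]


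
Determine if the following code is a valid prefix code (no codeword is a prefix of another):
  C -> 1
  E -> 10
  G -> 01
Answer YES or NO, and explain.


Checking each pair (does one codeword prefix another?):
  C='1' vs E='10': prefix -- VIOLATION

NO -- this is NOT a valid prefix code. C (1) is a prefix of E (10).


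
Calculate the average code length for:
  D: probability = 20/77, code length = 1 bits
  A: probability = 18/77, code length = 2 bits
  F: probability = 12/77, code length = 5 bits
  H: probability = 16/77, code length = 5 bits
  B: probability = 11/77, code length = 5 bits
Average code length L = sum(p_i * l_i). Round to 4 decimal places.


Weighted contributions p_i * l_i:
  D: (20/77) * 1 = 20/77
  A: (18/77) * 2 = 36/77
  F: (12/77) * 5 = 60/77
  H: (16/77) * 5 = 80/77
  B: (11/77) * 5 = 55/77
Sum = (20 + 36 + 60 + 80 + 55)/77 = 251/77

L = 251/77 = 3.2597 bits/symbol


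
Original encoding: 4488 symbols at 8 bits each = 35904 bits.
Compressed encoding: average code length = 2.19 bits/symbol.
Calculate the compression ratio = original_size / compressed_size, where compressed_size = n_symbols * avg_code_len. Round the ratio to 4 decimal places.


original_size = n_symbols * orig_bits = 4488 * 8 = 35904 bits
compressed_size = n_symbols * avg_code_len = 4488 * 2.19 = 9828.72 bits
ratio = original_size / compressed_size = 35904 / 9828.72 = 3.653

Compression ratio = 3.653


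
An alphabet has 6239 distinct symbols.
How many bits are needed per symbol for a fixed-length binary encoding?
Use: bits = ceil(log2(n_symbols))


log2(6239) = 12.6071
Bracket: 2^12 = 4096 < 6239 <= 2^13 = 8192
So ceil(log2(6239)) = 13

bits = ceil(log2(6239)) = ceil(12.6071) = 13 bits


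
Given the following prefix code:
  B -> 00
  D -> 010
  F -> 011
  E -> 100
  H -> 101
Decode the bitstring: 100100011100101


Decoding step by step:
Bits 100 -> E
Bits 100 -> E
Bits 011 -> F
Bits 100 -> E
Bits 101 -> H


Decoded message: EEFEH


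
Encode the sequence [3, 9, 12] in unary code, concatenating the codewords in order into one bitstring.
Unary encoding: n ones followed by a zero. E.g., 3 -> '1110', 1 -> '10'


Encode each number as n ones followed by a terminating 0:
  3 -> 1110 (4 bits)
  9 -> 1111111110 (10 bits)
  12 -> 1111111111110 (13 bits)
Total length = 4 + 10 + 13 = 27 bits.

Unary([3, 9, 12]) = 111011111111101111111111110 (27 bits)


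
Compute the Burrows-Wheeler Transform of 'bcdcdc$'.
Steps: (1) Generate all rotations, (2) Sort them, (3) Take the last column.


Rotations (sorted):
  0: $bcdcdc -> last char: c
  1: bcdcdc$ -> last char: $
  2: c$bcdcd -> last char: d
  3: cdc$bcd -> last char: d
  4: cdcdc$b -> last char: b
  5: dc$bcdc -> last char: c
  6: dcdc$bc -> last char: c


BWT = c$ddbcc


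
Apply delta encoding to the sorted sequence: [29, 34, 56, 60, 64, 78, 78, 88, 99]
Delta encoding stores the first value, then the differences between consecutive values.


First value: 29
Deltas:
  34 - 29 = 5
  56 - 34 = 22
  60 - 56 = 4
  64 - 60 = 4
  78 - 64 = 14
  78 - 78 = 0
  88 - 78 = 10
  99 - 88 = 11


Delta encoded: [29, 5, 22, 4, 4, 14, 0, 10, 11]


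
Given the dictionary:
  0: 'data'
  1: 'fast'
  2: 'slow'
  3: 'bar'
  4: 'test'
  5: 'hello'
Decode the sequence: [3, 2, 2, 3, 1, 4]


Look up each index in the dictionary:
  3 -> 'bar'
  2 -> 'slow'
  2 -> 'slow'
  3 -> 'bar'
  1 -> 'fast'
  4 -> 'test'

Decoded: "bar slow slow bar fast test"


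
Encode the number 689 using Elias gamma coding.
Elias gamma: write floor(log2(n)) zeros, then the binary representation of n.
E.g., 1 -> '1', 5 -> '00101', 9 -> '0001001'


num_bits = floor(log2(689)) + 1 = 10
leading_zeros = num_bits - 1 = 9
binary(689) = 1010110001

Elias gamma(689) = '000000000' + '1010110001' = 0000000001010110001 (19 bits)


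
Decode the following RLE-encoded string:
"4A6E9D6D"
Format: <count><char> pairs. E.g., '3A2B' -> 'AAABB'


Expanding each <count><char> pair:
  4A -> 'AAAA'
  6E -> 'EEEEEE'
  9D -> 'DDDDDDDDD'
  6D -> 'DDDDDD'

Decoded = AAAAEEEEEEDDDDDDDDDDDDDDD


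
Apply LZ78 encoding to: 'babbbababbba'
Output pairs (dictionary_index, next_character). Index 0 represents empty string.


LZ78 encoding steps:
Dictionary: {0: ''}
Step 1: w='' (idx 0), next='b' -> output (0, 'b'), add 'b' as idx 1
Step 2: w='' (idx 0), next='a' -> output (0, 'a'), add 'a' as idx 2
Step 3: w='b' (idx 1), next='b' -> output (1, 'b'), add 'bb' as idx 3
Step 4: w='b' (idx 1), next='a' -> output (1, 'a'), add 'ba' as idx 4
Step 5: w='ba' (idx 4), next='b' -> output (4, 'b'), add 'bab' as idx 5
Step 6: w='bb' (idx 3), next='a' -> output (3, 'a'), add 'bba' as idx 6


Encoded: [(0, 'b'), (0, 'a'), (1, 'b'), (1, 'a'), (4, 'b'), (3, 'a')]


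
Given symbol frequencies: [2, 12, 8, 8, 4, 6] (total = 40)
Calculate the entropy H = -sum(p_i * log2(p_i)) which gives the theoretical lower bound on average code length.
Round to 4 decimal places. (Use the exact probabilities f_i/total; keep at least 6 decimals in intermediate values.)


Per-symbol terms -p_i * log2(p_i) with p_i = f_i/40:
  p = 2/40 = 0.050000: log2(p) = -4.321928, -p*log2(p) = 0.216096
  p = 12/40 = 0.300000: log2(p) = -1.736966, -p*log2(p) = 0.521090
  p = 8/40 = 0.200000: log2(p) = -2.321928, -p*log2(p) = 0.464386
  p = 8/40 = 0.200000: log2(p) = -2.321928, -p*log2(p) = 0.464386
  p = 4/40 = 0.100000: log2(p) = -3.321928, -p*log2(p) = 0.332193
  p = 6/40 = 0.150000: log2(p) = -2.736966, -p*log2(p) = 0.410545
H = 0.216096 + 0.521090 + 0.464386 + 0.464386 + 0.332193 + 0.410545 = 2.408696

H = 2.4087 bits/symbol


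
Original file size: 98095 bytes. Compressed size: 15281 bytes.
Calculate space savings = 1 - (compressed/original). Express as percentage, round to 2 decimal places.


ratio = compressed/original = 15281/98095 = 0.155778
savings = 1 - ratio = 1 - 0.155778 = 0.844222
as a percentage: 0.844222 * 100 = 84.42%

Space savings = 1 - 15281/98095 = 84.42%


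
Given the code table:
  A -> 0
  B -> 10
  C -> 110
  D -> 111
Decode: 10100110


Decoding:
10 -> B
10 -> B
0 -> A
110 -> C


Result: BBAC


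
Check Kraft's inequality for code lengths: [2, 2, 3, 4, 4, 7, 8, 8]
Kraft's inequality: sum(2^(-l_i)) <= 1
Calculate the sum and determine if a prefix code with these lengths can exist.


Sum = 2^(-2) + 2^(-2) + 2^(-3) + 2^(-4) + 2^(-4) + 2^(-7) + 2^(-8) + 2^(-8)
    = 0.25 + 0.25 + 0.125 + 0.0625 + 0.0625 + 0.0078125 + 0.00390625 + 0.00390625
    = 196/256 = 0.765625
Since 0.765625 <= 1, Kraft's inequality IS satisfied.
A prefix code with these lengths CAN exist.

Kraft sum = 0.765625. Satisfied.


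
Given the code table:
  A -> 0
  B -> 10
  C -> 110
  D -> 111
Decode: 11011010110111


Decoding:
110 -> C
110 -> C
10 -> B
110 -> C
111 -> D


Result: CCBCD


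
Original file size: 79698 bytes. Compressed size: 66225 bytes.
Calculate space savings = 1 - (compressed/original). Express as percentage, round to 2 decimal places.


ratio = compressed/original = 66225/79698 = 0.830949
savings = 1 - ratio = 1 - 0.830949 = 0.169051
as a percentage: 0.169051 * 100 = 16.91%

Space savings = 1 - 66225/79698 = 16.91%


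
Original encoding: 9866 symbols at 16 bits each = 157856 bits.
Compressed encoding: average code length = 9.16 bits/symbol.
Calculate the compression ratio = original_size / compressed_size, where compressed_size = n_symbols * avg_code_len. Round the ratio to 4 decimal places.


original_size = n_symbols * orig_bits = 9866 * 16 = 157856 bits
compressed_size = n_symbols * avg_code_len = 9866 * 9.16 = 90372.56 bits
ratio = original_size / compressed_size = 157856 / 90372.56 = 1.7467

Compression ratio = 1.7467


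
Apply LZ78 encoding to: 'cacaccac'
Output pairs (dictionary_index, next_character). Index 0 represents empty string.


LZ78 encoding steps:
Dictionary: {0: ''}
Step 1: w='' (idx 0), next='c' -> output (0, 'c'), add 'c' as idx 1
Step 2: w='' (idx 0), next='a' -> output (0, 'a'), add 'a' as idx 2
Step 3: w='c' (idx 1), next='a' -> output (1, 'a'), add 'ca' as idx 3
Step 4: w='c' (idx 1), next='c' -> output (1, 'c'), add 'cc' as idx 4
Step 5: w='a' (idx 2), next='c' -> output (2, 'c'), add 'ac' as idx 5


Encoded: [(0, 'c'), (0, 'a'), (1, 'a'), (1, 'c'), (2, 'c')]


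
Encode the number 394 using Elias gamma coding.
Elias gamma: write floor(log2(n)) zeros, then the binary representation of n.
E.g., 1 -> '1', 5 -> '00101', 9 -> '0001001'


num_bits = floor(log2(394)) + 1 = 9
leading_zeros = num_bits - 1 = 8
binary(394) = 110001010

Elias gamma(394) = '00000000' + '110001010' = 00000000110001010 (17 bits)


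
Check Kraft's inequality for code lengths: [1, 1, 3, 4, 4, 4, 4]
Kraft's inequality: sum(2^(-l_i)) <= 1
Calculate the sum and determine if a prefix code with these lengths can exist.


Sum = 2^(-1) + 2^(-1) + 2^(-3) + 2^(-4) + 2^(-4) + 2^(-4) + 2^(-4)
    = 0.5 + 0.5 + 0.125 + 0.0625 + 0.0625 + 0.0625 + 0.0625
    = 22/16 = 1.375
Since 1.375 > 1, Kraft's inequality is NOT satisfied.
A prefix code with these lengths CANNOT exist.

Kraft sum = 1.375. Not satisfied.


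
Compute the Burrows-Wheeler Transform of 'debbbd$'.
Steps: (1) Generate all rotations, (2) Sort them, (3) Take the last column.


Rotations (sorted):
  0: $debbbd -> last char: d
  1: bbbd$de -> last char: e
  2: bbd$deb -> last char: b
  3: bd$debb -> last char: b
  4: d$debbb -> last char: b
  5: debbbd$ -> last char: $
  6: ebbbd$d -> last char: d


BWT = debbb$d


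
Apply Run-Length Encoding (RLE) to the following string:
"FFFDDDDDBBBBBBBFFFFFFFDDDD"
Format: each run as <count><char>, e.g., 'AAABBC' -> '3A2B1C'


Scanning runs left to right:
  i=0: run of 'F' x 3 -> '3F'
  i=3: run of 'D' x 5 -> '5D'
  i=8: run of 'B' x 7 -> '7B'
  i=15: run of 'F' x 7 -> '7F'
  i=22: run of 'D' x 4 -> '4D'

RLE = 3F5D7B7F4D


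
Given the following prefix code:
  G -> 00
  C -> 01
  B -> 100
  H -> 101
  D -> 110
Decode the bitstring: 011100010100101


Decoding step by step:
Bits 01 -> C
Bits 110 -> D
Bits 00 -> G
Bits 101 -> H
Bits 00 -> G
Bits 101 -> H


Decoded message: CDGHGH


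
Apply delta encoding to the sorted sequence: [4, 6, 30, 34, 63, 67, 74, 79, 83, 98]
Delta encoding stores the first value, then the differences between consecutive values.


First value: 4
Deltas:
  6 - 4 = 2
  30 - 6 = 24
  34 - 30 = 4
  63 - 34 = 29
  67 - 63 = 4
  74 - 67 = 7
  79 - 74 = 5
  83 - 79 = 4
  98 - 83 = 15


Delta encoded: [4, 2, 24, 4, 29, 4, 7, 5, 4, 15]


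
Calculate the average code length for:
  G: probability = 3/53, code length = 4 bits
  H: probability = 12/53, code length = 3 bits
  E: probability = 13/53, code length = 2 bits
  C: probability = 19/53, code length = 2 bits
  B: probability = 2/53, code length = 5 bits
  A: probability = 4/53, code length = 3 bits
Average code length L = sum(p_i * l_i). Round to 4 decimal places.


Weighted contributions p_i * l_i:
  G: (3/53) * 4 = 12/53
  H: (12/53) * 3 = 36/53
  E: (13/53) * 2 = 26/53
  C: (19/53) * 2 = 38/53
  B: (2/53) * 5 = 10/53
  A: (4/53) * 3 = 12/53
Sum = (12 + 36 + 26 + 38 + 10 + 12)/53 = 134/53

L = 134/53 = 2.5283 bits/symbol


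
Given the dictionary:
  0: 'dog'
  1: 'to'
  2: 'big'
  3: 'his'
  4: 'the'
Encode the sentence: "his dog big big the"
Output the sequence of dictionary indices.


Look up each word in the dictionary:
  'his' -> 3
  'dog' -> 0
  'big' -> 2
  'big' -> 2
  'the' -> 4

Encoded: [3, 0, 2, 2, 4]


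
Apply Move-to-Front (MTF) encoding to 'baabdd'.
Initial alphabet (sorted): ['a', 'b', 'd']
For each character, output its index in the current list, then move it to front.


MTF encoding:
'b': index 1 in ['a', 'b', 'd'] -> ['b', 'a', 'd']
'a': index 1 in ['b', 'a', 'd'] -> ['a', 'b', 'd']
'a': index 0 in ['a', 'b', 'd'] -> ['a', 'b', 'd']
'b': index 1 in ['a', 'b', 'd'] -> ['b', 'a', 'd']
'd': index 2 in ['b', 'a', 'd'] -> ['d', 'b', 'a']
'd': index 0 in ['d', 'b', 'a'] -> ['d', 'b', 'a']


Output: [1, 1, 0, 1, 2, 0]


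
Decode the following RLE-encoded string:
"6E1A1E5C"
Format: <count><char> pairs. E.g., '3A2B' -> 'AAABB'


Expanding each <count><char> pair:
  6E -> 'EEEEEE'
  1A -> 'A'
  1E -> 'E'
  5C -> 'CCCCC'

Decoded = EEEEEEAECCCCC


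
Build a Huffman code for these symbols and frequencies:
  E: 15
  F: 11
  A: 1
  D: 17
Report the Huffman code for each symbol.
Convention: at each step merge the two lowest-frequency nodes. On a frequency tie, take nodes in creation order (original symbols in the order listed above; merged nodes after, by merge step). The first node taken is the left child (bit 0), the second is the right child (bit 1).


Huffman tree construction:
Step 1: Merge A(1) + F(11) = 12
Step 2: Merge (A+F)(12) + E(15) = 27
Step 3: Merge D(17) + ((A+F)+E)(27) = 44
Read each symbol's code off the tree from the root (left child = 0, right child = 1).

Codes:
  E: 11 (length 2)
  F: 101 (length 3)
  A: 100 (length 3)
  D: 0 (length 1)
Average code length: 83/44 = 1.8864 bits/symbol


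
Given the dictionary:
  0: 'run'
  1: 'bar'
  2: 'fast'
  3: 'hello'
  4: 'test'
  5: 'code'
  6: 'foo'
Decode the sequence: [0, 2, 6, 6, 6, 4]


Look up each index in the dictionary:
  0 -> 'run'
  2 -> 'fast'
  6 -> 'foo'
  6 -> 'foo'
  6 -> 'foo'
  4 -> 'test'

Decoded: "run fast foo foo foo test"


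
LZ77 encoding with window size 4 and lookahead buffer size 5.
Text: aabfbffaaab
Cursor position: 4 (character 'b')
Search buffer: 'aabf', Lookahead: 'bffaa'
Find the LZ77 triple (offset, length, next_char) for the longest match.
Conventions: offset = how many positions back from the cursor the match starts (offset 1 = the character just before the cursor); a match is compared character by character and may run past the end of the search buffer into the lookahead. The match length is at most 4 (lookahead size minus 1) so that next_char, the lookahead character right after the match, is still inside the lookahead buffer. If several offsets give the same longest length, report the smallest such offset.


Try each offset into the search buffer:
  offset=1 (pos 3, char 'f'): match length 0
  offset=2 (pos 2, char 'b'): match length 2
  offset=3 (pos 1, char 'a'): match length 0
  offset=4 (pos 0, char 'a'): match length 0
Longest match has length 2 at offset 2.
next_char = character at position 4 + 2 = 6 -> 'f'

Best match: offset=2, length=2 (matching 'bf' starting at position 2)
LZ77 triple: (2, 2, 'f')


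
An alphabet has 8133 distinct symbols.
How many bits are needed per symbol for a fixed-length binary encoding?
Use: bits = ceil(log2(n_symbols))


log2(8133) = 12.9896
Bracket: 2^12 = 4096 < 8133 <= 2^13 = 8192
So ceil(log2(8133)) = 13

bits = ceil(log2(8133)) = ceil(12.9896) = 13 bits


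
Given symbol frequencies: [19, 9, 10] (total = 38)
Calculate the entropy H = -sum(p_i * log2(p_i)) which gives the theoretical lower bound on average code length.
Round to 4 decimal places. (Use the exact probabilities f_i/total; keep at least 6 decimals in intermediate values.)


Per-symbol terms -p_i * log2(p_i) with p_i = f_i/38:
  p = 19/38 = 0.500000: log2(p) = -1.000000, -p*log2(p) = 0.500000
  p = 9/38 = 0.236842: log2(p) = -2.078003, -p*log2(p) = 0.492158
  p = 10/38 = 0.263158: log2(p) = -1.925999, -p*log2(p) = 0.506842
H = 0.500000 + 0.492158 + 0.506842 = 1.499000

H = 1.499 bits/symbol


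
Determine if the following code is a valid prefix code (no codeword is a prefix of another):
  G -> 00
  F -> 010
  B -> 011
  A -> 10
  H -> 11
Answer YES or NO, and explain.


Checking each pair (does one codeword prefix another?):
  G='00' vs F='010': no prefix
  G='00' vs B='011': no prefix
  G='00' vs A='10': no prefix
  G='00' vs H='11': no prefix
  F='010' vs G='00': no prefix
  F='010' vs B='011': no prefix
  F='010' vs A='10': no prefix
  F='010' vs H='11': no prefix
  B='011' vs G='00': no prefix
  B='011' vs F='010': no prefix
  B='011' vs A='10': no prefix
  B='011' vs H='11': no prefix
  A='10' vs G='00': no prefix
  A='10' vs F='010': no prefix
  A='10' vs B='011': no prefix
  A='10' vs H='11': no prefix
  H='11' vs G='00': no prefix
  H='11' vs F='010': no prefix
  H='11' vs B='011': no prefix
  H='11' vs A='10': no prefix
No violation found over all pairs.

YES -- this is a valid prefix code. No codeword is a prefix of any other codeword.


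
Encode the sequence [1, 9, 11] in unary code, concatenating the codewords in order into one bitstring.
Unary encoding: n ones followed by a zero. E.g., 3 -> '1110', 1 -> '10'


Encode each number as n ones followed by a terminating 0:
  1 -> 10 (2 bits)
  9 -> 1111111110 (10 bits)
  11 -> 111111111110 (12 bits)
Total length = 2 + 10 + 12 = 24 bits.

Unary([1, 9, 11]) = 101111111110111111111110 (24 bits)


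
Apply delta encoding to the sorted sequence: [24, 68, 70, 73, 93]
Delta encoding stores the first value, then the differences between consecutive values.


First value: 24
Deltas:
  68 - 24 = 44
  70 - 68 = 2
  73 - 70 = 3
  93 - 73 = 20


Delta encoded: [24, 44, 2, 3, 20]


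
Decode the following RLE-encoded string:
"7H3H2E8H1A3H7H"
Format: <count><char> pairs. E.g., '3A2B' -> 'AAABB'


Expanding each <count><char> pair:
  7H -> 'HHHHHHH'
  3H -> 'HHH'
  2E -> 'EE'
  8H -> 'HHHHHHHH'
  1A -> 'A'
  3H -> 'HHH'
  7H -> 'HHHHHHH'

Decoded = HHHHHHHHHHEEHHHHHHHHAHHHHHHHHHH


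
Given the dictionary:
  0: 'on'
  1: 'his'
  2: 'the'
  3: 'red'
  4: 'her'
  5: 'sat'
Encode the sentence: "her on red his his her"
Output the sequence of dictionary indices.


Look up each word in the dictionary:
  'her' -> 4
  'on' -> 0
  'red' -> 3
  'his' -> 1
  'his' -> 1
  'her' -> 4

Encoded: [4, 0, 3, 1, 1, 4]


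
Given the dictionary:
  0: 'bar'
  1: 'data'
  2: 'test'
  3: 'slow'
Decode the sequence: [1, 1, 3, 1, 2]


Look up each index in the dictionary:
  1 -> 'data'
  1 -> 'data'
  3 -> 'slow'
  1 -> 'data'
  2 -> 'test'

Decoded: "data data slow data test"


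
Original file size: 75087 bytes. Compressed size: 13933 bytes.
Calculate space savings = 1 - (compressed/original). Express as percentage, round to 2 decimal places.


ratio = compressed/original = 13933/75087 = 0.185558
savings = 1 - ratio = 1 - 0.185558 = 0.814442
as a percentage: 0.814442 * 100 = 81.44%

Space savings = 1 - 13933/75087 = 81.44%


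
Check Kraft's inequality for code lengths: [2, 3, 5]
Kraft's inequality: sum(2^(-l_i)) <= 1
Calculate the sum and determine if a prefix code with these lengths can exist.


Sum = 2^(-2) + 2^(-3) + 2^(-5)
    = 0.25 + 0.125 + 0.03125
    = 13/32 = 0.40625
Since 0.40625 <= 1, Kraft's inequality IS satisfied.
A prefix code with these lengths CAN exist.

Kraft sum = 0.40625. Satisfied.


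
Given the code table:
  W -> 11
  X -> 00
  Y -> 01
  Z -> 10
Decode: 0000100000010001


Decoding:
00 -> X
00 -> X
10 -> Z
00 -> X
00 -> X
01 -> Y
00 -> X
01 -> Y


Result: XXZXXYXY


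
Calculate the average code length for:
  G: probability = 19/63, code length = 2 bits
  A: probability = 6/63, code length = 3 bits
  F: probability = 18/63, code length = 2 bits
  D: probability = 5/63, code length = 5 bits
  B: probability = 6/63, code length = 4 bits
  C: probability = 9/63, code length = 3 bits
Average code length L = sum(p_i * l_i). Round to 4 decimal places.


Weighted contributions p_i * l_i:
  G: (19/63) * 2 = 38/63
  A: (6/63) * 3 = 18/63
  F: (18/63) * 2 = 36/63
  D: (5/63) * 5 = 25/63
  B: (6/63) * 4 = 24/63
  C: (9/63) * 3 = 27/63
Sum = (38 + 18 + 36 + 25 + 24 + 27)/63 = 168/63

L = 168/63 = 2.6667 bits/symbol


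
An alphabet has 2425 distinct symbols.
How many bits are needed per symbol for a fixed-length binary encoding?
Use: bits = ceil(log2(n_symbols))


log2(2425) = 11.2438
Bracket: 2^11 = 2048 < 2425 <= 2^12 = 4096
So ceil(log2(2425)) = 12

bits = ceil(log2(2425)) = ceil(11.2438) = 12 bits


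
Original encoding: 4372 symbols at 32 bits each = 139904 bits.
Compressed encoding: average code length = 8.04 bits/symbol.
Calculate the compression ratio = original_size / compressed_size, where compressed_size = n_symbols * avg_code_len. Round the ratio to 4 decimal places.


original_size = n_symbols * orig_bits = 4372 * 32 = 139904 bits
compressed_size = n_symbols * avg_code_len = 4372 * 8.04 = 35150.88 bits
ratio = original_size / compressed_size = 139904 / 35150.88 = 3.9801

Compression ratio = 3.9801


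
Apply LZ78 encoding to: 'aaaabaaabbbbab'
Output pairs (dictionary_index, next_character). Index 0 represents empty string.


LZ78 encoding steps:
Dictionary: {0: ''}
Step 1: w='' (idx 0), next='a' -> output (0, 'a'), add 'a' as idx 1
Step 2: w='a' (idx 1), next='a' -> output (1, 'a'), add 'aa' as idx 2
Step 3: w='a' (idx 1), next='b' -> output (1, 'b'), add 'ab' as idx 3
Step 4: w='aa' (idx 2), next='a' -> output (2, 'a'), add 'aaa' as idx 4
Step 5: w='' (idx 0), next='b' -> output (0, 'b'), add 'b' as idx 5
Step 6: w='b' (idx 5), next='b' -> output (5, 'b'), add 'bb' as idx 6
Step 7: w='b' (idx 5), next='a' -> output (5, 'a'), add 'ba' as idx 7
Step 8: w='b' (idx 5), end of input -> output (5, '')


Encoded: [(0, 'a'), (1, 'a'), (1, 'b'), (2, 'a'), (0, 'b'), (5, 'b'), (5, 'a'), (5, '')]


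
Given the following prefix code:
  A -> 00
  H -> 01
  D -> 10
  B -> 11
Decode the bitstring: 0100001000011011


Decoding step by step:
Bits 01 -> H
Bits 00 -> A
Bits 00 -> A
Bits 10 -> D
Bits 00 -> A
Bits 01 -> H
Bits 10 -> D
Bits 11 -> B


Decoded message: HAADAHDB


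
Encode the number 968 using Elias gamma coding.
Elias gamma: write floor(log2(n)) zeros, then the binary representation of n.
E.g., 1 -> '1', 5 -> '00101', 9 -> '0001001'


num_bits = floor(log2(968)) + 1 = 10
leading_zeros = num_bits - 1 = 9
binary(968) = 1111001000

Elias gamma(968) = '000000000' + '1111001000' = 0000000001111001000 (19 bits)


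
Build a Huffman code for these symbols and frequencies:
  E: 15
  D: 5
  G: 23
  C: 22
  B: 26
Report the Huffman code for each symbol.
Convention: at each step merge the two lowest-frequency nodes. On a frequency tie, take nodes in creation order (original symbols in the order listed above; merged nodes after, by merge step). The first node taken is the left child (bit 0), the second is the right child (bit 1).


Huffman tree construction:
Step 1: Merge D(5) + E(15) = 20
Step 2: Merge (D+E)(20) + C(22) = 42
Step 3: Merge G(23) + B(26) = 49
Step 4: Merge ((D+E)+C)(42) + (G+B)(49) = 91
Read each symbol's code off the tree from the root (left child = 0, right child = 1).

Codes:
  E: 001 (length 3)
  D: 000 (length 3)
  G: 10 (length 2)
  C: 01 (length 2)
  B: 11 (length 2)
Average code length: 202/91 = 2.2198 bits/symbol


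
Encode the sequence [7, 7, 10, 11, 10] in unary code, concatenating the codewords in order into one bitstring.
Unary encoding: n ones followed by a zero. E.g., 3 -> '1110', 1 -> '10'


Encode each number as n ones followed by a terminating 0:
  7 -> 11111110 (8 bits)
  7 -> 11111110 (8 bits)
  10 -> 11111111110 (11 bits)
  11 -> 111111111110 (12 bits)
  10 -> 11111111110 (11 bits)
Total length = 8 + 8 + 11 + 12 + 11 = 50 bits.

Unary([7, 7, 10, 11, 10]) = 11111110111111101111111111011111111111011111111110 (50 bits)


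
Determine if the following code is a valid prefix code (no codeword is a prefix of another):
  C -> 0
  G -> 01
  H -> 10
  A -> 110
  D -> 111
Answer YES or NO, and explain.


Checking each pair (does one codeword prefix another?):
  C='0' vs G='01': prefix -- VIOLATION

NO -- this is NOT a valid prefix code. C (0) is a prefix of G (01).


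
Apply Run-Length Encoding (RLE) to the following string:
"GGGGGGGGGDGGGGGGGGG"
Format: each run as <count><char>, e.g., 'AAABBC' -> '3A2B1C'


Scanning runs left to right:
  i=0: run of 'G' x 9 -> '9G'
  i=9: run of 'D' x 1 -> '1D'
  i=10: run of 'G' x 9 -> '9G'

RLE = 9G1D9G


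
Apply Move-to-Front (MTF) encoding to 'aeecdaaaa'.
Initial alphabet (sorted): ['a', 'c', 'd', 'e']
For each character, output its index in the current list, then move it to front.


MTF encoding:
'a': index 0 in ['a', 'c', 'd', 'e'] -> ['a', 'c', 'd', 'e']
'e': index 3 in ['a', 'c', 'd', 'e'] -> ['e', 'a', 'c', 'd']
'e': index 0 in ['e', 'a', 'c', 'd'] -> ['e', 'a', 'c', 'd']
'c': index 2 in ['e', 'a', 'c', 'd'] -> ['c', 'e', 'a', 'd']
'd': index 3 in ['c', 'e', 'a', 'd'] -> ['d', 'c', 'e', 'a']
'a': index 3 in ['d', 'c', 'e', 'a'] -> ['a', 'd', 'c', 'e']
'a': index 0 in ['a', 'd', 'c', 'e'] -> ['a', 'd', 'c', 'e']
'a': index 0 in ['a', 'd', 'c', 'e'] -> ['a', 'd', 'c', 'e']
'a': index 0 in ['a', 'd', 'c', 'e'] -> ['a', 'd', 'c', 'e']


Output: [0, 3, 0, 2, 3, 3, 0, 0, 0]


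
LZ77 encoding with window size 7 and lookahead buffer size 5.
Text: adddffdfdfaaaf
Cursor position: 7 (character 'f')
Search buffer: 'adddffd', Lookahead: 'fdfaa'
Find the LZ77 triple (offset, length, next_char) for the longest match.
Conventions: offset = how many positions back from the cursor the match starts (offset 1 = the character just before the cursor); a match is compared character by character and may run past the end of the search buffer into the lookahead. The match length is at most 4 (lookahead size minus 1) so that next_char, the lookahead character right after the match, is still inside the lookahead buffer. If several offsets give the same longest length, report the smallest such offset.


Try each offset into the search buffer:
  offset=1 (pos 6, char 'd'): match length 0
  offset=2 (pos 5, char 'f'): match length 3
  offset=3 (pos 4, char 'f'): match length 1
  offset=4 (pos 3, char 'd'): match length 0
  offset=5 (pos 2, char 'd'): match length 0
  offset=6 (pos 1, char 'd'): match length 0
  offset=7 (pos 0, char 'a'): match length 0
Longest match has length 3 at offset 2.
next_char = character at position 7 + 3 = 10 -> 'a'

Best match: offset=2, length=3 (matching 'fdf' starting at position 5)
LZ77 triple: (2, 3, 'a')


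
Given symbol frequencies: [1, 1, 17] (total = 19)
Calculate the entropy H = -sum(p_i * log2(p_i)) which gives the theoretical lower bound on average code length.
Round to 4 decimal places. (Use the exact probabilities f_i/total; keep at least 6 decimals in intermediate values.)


Per-symbol terms -p_i * log2(p_i) with p_i = f_i/19:
  p = 1/19 = 0.052632: log2(p) = -4.247928, -p*log2(p) = 0.223575
  p = 1/19 = 0.052632: log2(p) = -4.247928, -p*log2(p) = 0.223575
  p = 17/19 = 0.894737: log2(p) = -0.160465, -p*log2(p) = 0.143574
H = 0.223575 + 0.223575 + 0.143574 = 0.590724

H = 0.5907 bits/symbol


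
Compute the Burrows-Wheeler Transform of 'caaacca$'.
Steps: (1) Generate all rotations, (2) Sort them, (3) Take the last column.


Rotations (sorted):
  0: $caaacca -> last char: a
  1: a$caaacc -> last char: c
  2: aaacca$c -> last char: c
  3: aacca$ca -> last char: a
  4: acca$caa -> last char: a
  5: ca$caaac -> last char: c
  6: caaacca$ -> last char: $
  7: cca$caaa -> last char: a


BWT = accaac$a
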